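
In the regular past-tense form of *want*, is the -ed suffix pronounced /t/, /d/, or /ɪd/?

The stem *want* ends in /t/ or /d/.
The -ed suffix is realized as /ɪd/ after /t, d/; as /t/ after other voiceless consonants; and as /d/ after other voiced sounds.
So -ed on *want* is pronounced /ɪd/.

/ɪd/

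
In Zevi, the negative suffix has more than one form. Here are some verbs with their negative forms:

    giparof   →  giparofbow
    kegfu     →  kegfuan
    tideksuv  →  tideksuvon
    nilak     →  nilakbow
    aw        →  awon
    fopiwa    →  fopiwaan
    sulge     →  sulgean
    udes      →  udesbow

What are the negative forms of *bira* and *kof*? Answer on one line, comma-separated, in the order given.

biraan, kofbow

Looking at the final sound of each stem: -bow when the stem ends in a voiceless consonant (*giparof*, *nilak*, *udes*); -on when the stem ends in a voiced consonant (*tideksuv*, *aw*); -an when the stem ends in a vowel (*kegfu*, *fopiwa*, *sulge*).
*bira*: final sound = /a/, a vowel → -an → *biraan*.
The final sound of *kof* is /f/, which is a voiceless consonant, so the suffix is -bow, giving *kofbow*.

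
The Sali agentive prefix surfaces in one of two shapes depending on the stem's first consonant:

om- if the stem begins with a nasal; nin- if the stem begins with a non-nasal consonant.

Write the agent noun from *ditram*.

Since the first consonant of *ditram* is /d/ (non-nasal), it takes nin-, giving *ninditram*.

ninditram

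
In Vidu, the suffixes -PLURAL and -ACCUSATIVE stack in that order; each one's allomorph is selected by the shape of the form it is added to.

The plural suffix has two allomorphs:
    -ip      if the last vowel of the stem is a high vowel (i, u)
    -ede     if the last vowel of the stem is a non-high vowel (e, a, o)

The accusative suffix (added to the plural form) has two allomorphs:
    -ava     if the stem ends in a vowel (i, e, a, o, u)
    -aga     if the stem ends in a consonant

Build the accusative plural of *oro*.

oroedeava

Since the last vowel of *oro* is /o/ (a non-high vowel), it takes -ede, giving *oroede*.
The plural form *oroede* — final sound /e/ (a vowel) → -ava → *oroedeava*.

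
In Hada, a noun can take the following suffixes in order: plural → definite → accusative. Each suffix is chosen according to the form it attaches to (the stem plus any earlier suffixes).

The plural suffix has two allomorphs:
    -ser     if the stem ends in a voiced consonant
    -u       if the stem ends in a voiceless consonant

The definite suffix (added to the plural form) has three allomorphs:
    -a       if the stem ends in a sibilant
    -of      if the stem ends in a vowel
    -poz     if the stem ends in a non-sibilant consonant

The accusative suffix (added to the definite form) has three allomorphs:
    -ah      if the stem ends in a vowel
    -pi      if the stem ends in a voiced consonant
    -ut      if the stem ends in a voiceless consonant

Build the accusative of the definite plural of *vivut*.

*vivut* — final consonant /t/ (voiceless) → -u → *vivutu*.
Since the final sound of the plural form *vivutu* is /u/ (a vowel), it takes -of, giving *vivutuof*.
The final sound of the definite form *vivutuof* is /f/, which is a voiceless consonant, so the accusative suffix is -ut, giving *vivutuofut*.

vivutuofut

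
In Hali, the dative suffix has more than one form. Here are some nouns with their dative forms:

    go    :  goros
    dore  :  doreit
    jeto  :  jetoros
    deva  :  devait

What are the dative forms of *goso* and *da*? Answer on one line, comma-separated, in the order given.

gosoros, dait

The alternation tracks the last vowel of the stem — -ros when the last vowel of the stem is a rounded vowel (*go*, *jeto*); -it when the last vowel of the stem is an unrounded vowel (*dore*, *deva*).
*goso*: last vowel = /o/, a rounded vowel → -ros → *gosoros*.
*da*: last vowel = /a/, an unrounded vowel → -it → *dait*.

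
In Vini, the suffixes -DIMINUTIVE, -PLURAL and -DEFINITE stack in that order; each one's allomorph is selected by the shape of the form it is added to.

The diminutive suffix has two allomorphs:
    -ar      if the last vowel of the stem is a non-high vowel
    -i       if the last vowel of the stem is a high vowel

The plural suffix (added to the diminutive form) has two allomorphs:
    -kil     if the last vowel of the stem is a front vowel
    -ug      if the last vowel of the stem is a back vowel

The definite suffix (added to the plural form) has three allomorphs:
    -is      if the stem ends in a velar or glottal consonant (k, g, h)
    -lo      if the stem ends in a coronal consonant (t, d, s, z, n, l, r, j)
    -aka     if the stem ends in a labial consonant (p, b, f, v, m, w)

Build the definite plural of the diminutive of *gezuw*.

gezuwikillo

*gezuw* — last vowel /u/ (a high vowel) → -i → *gezuwi*.
The diminutive form *gezuwi* — last vowel /i/ (a front vowel) → -kil → *gezuwikil*.
The plural form *gezuwikil*: final consonant = /l/, coronal → -lo → *gezuwikillo*.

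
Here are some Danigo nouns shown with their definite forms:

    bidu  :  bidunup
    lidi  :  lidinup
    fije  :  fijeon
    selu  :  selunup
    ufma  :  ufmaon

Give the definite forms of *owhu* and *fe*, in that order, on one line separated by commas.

The pattern is height harmony: -nup when the last vowel of the stem is a high vowel (*bidu*, *lidi*, *selu*); -on when the last vowel of the stem is a non-high vowel (*fije*, *ufma*).
The last vowel of *owhu* is /u/, which is a high vowel, so the suffix is -nup, giving *owhunup*.
*fe*: last vowel = /e/, a non-high vowel → -on → *feon*.

owhunup, feon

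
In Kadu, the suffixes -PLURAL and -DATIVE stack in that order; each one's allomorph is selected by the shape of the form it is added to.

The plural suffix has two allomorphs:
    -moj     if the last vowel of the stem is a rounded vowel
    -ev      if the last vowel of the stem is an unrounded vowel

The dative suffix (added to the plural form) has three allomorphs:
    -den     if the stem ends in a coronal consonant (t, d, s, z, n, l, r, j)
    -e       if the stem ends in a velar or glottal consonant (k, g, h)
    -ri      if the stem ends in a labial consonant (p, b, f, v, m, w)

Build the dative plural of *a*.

aevri

Since the last vowel of *a* is /a/ (an unrounded vowel), it takes -ev, giving *aev*.
The plural form *aev*: final consonant = /v/, labial → -ri → *aevri*.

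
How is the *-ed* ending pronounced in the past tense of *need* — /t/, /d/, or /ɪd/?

The stem *need* ends in /t/ or /d/.
The -ed suffix is realized as /ɪd/ after /t, d/; as /t/ after other voiceless consonants; and as /d/ after other voiced sounds.
So -ed on *need* is pronounced /ɪd/.

/ɪd/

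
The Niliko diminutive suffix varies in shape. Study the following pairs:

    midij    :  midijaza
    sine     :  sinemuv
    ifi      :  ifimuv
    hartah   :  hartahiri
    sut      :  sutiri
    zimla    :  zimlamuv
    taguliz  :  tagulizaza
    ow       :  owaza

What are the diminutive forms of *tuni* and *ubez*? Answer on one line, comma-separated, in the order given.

The suffix is conditioned by the final sound: -iri when the stem ends in a voiceless consonant (*hartah*, *sut*); -aza when the stem ends in a voiced consonant (*midij*, *taguliz*, *ow*); -muv when the stem ends in a vowel (*sine*, *ifi*, *zimla*).
*tuni*: final sound = /i/, a vowel → -muv → *tunimuv*.
*ubez*: final sound = /z/, a voiced consonant → -aza → *ubezaza*.

tunimuv, ubezaza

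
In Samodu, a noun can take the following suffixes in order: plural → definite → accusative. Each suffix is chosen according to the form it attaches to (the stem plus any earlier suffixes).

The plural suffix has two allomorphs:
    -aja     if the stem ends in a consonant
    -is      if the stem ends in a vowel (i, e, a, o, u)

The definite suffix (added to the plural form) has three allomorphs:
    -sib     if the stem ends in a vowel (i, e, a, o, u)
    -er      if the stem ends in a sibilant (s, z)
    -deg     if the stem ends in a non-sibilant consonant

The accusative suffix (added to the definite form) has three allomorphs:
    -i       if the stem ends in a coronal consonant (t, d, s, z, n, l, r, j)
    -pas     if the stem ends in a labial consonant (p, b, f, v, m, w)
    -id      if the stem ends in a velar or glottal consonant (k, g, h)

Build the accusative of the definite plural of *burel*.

Since the final sound of *burel* is /l/ (a consonant), it takes -aja, giving *burelaja*.
Since the final sound of the plural form *burelaja* is /a/ (a vowel), it takes -sib, giving *burelajasib*.
Since the final consonant of the definite form *burelajasib* is /b/ (labial), it takes -pas, giving *burelajasibpas*.

burelajasibpas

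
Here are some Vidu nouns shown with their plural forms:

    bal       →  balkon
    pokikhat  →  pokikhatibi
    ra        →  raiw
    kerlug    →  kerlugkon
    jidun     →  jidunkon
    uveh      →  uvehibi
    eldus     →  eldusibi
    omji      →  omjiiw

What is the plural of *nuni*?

nuniiw

The suffix is conditioned by the final sound: -ibi when the stem ends in a voiceless consonant (*pokikhat*, *uveh*, *eldus*); -kon when the stem ends in a voiced consonant (*bal*, *kerlug*, *jidun*); -iw when the stem ends in a vowel (*ra*, *omji*).
*nuni*: final sound = /i/, a vowel → -iw → *nuniiw*.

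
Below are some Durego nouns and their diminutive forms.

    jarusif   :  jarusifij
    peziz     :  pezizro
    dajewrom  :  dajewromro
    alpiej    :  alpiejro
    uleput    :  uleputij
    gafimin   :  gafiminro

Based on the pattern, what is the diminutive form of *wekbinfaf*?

The pattern is voicing of the final consonant: -ij when the stem ends in a voiceless consonant (*jarusif*, *uleput*); -ro when the stem ends in a voiced consonant (*peziz*, *dajewrom*, *alpiej*, *gafimin*).
*wekbinfaf* — final consonant /f/ (voiceless) → -ij → *wekbinfafij*.

wekbinfafij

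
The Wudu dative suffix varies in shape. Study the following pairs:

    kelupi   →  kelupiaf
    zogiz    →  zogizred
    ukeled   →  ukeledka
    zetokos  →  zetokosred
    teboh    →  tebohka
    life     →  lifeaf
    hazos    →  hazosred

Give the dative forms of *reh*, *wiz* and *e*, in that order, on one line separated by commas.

The pattern is sibilance of the final sound: -red when the stem ends in a sibilant (*zogiz*, *zetokos*, *hazos*); -ka when the stem ends in a non-sibilant consonant (*ukeled*, *teboh*); -af when the stem ends in a vowel (*kelupi*, *life*).
*reh*: final sound = /h/, a non-sibilant consonant → -ka → *rehka*.
*wiz* — final sound /z/ (a sibilant) → -red → *wizred*.
Since the final sound of *e* is /e/ (a vowel), it takes -af, giving *eaf*.

rehka, wizred, eaf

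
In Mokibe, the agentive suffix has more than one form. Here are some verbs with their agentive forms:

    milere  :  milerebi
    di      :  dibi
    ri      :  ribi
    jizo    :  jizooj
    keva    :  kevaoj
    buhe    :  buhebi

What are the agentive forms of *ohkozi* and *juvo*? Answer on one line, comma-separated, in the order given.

ohkozibi, juvooj

The suffix is conditioned by the last vowel: -bi when the last vowel of the stem is a front vowel (*milere*, *di*, *ri*, *buhe*); -oj when the last vowel of the stem is a back vowel (*jizo*, *keva*).
*ohkozi*: last vowel = /i/, a front vowel → -bi → *ohkozibi*.
*juvo*: last vowel = /o/, a back vowel → -oj → *juvooj*.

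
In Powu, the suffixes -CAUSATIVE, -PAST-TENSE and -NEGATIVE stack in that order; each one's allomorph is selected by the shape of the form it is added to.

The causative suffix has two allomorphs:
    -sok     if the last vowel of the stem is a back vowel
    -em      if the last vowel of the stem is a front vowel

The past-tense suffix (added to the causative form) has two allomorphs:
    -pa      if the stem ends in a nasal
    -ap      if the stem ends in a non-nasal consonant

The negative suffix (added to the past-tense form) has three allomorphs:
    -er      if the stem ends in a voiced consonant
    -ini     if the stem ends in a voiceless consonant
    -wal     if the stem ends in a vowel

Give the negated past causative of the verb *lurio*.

luriosokapini

*lurio* — last vowel /o/ (a back vowel) → -sok → *luriosok*.
Since the final consonant of the causative form *luriosok* is /k/ (non-nasal), it takes -ap, giving *luriosokap*.
Since the final sound of the past-tense form *luriosokap* is /p/ (a voiceless consonant), it takes -ini, giving *luriosokapini*.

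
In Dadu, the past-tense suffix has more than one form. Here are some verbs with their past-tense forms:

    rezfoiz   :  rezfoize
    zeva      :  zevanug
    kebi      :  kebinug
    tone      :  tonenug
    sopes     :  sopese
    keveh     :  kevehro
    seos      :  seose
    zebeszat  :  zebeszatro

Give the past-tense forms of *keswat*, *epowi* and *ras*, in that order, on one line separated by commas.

keswatro, epowinug, rase

The suffix is conditioned by the final sound: -e when the stem ends in a sibilant (*rezfoiz*, *sopes*, *seos*); -ro when the stem ends in a non-sibilant consonant (*keveh*, *zebeszat*); -nug when the stem ends in a vowel (*zeva*, *kebi*, *tone*).
The final sound of *keswat* is /t/, which is a non-sibilant consonant, so the suffix is -ro, giving *keswatro*.
*epowi*: final sound = /i/, a vowel → -nug → *epowinug*.
The final sound of *ras* is /s/, which is a sibilant, so the suffix is -e, giving *rase*.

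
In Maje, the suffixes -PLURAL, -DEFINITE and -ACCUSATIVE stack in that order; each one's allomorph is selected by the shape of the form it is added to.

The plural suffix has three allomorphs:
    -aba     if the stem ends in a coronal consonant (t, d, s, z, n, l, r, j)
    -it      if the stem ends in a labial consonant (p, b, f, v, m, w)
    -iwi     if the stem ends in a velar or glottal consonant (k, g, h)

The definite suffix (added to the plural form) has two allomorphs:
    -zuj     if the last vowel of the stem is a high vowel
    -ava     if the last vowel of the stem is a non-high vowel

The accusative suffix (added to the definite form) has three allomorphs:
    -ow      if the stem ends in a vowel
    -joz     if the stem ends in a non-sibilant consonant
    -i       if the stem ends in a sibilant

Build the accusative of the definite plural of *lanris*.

lanrisabaavaow

The final consonant of *lanris* is /s/, which is coronal, so the plural suffix is -aba, giving *lanrisaba*.
Since the last vowel of the plural form *lanrisaba* is /a/ (a non-high vowel), it takes -ava, giving *lanrisabaava*.
The final sound of the definite form *lanrisabaava* is /a/, which is a vowel, so the accusative suffix is -ow, giving *lanrisabaavaow*.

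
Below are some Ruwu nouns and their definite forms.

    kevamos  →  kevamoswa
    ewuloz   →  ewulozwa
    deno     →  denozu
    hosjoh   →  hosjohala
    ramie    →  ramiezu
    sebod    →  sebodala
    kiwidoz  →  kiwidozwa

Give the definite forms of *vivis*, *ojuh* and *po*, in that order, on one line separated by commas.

viviswa, ojuhala, pozu

Looking at the final sound of each stem: -wa when the stem ends in a sibilant (*kevamos*, *ewuloz*, *kiwidoz*); -ala when the stem ends in a non-sibilant consonant (*hosjoh*, *sebod*); -zu when the stem ends in a vowel (*deno*, *ramie*).
*vivis* — final sound /s/ (a sibilant) → -wa → *viviswa*.
The final sound of *ojuh* is /h/, which is a non-sibilant consonant, so the suffix is -ala, giving *ojuhala*.
Since the final sound of *po* is /o/ (a vowel), it takes -zu, giving *pozu*.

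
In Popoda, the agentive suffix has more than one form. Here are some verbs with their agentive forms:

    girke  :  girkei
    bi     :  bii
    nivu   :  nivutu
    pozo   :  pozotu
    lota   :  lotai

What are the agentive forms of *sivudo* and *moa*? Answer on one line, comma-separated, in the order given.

sivudotu, moai

Looking at the last vowel of each stem: -tu when the last vowel of the stem is a rounded vowel (*nivu*, *pozo*); -i when the last vowel of the stem is an unrounded vowel (*girke*, *bi*, *lota*).
*sivudo* — last vowel /o/ (a rounded vowel) → -tu → *sivudotu*.
*moa*: last vowel = /a/, an unrounded vowel → -i → *moai*.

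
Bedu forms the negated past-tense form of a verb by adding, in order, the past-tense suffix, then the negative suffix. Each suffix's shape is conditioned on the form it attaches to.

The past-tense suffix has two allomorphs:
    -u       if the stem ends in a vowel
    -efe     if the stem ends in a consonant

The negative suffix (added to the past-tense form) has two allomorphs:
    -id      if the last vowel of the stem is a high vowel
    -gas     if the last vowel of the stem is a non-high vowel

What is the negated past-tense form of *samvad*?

The final sound of *samvad* is /d/, which is a consonant, so the past-tense suffix is -efe, giving *samvadefe*.
The past-tense form *samvadefe*: last vowel = /e/, a non-high vowel → -gas → *samvadefegas*.

samvadefegas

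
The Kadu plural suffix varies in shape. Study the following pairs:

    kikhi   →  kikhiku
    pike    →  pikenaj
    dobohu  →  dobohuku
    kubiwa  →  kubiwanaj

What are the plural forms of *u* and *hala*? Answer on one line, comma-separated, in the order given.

The pattern is height harmony: -ku when the last vowel of the stem is a high vowel (*kikhi*, *dobohu*); -naj when the last vowel of the stem is a non-high vowel (*pike*, *kubiwa*).
*u* — last vowel /u/ (a high vowel) → -ku → *uku*.
Since the last vowel of *hala* is /a/ (a non-high vowel), it takes -naj, giving *halanaj*.

uku, halanaj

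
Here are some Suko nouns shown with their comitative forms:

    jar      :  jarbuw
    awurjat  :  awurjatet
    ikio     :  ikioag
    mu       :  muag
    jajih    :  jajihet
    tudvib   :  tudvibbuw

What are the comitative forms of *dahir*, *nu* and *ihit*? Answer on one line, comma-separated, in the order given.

dahirbuw, nuag, ihitet

The pattern is voicing of the final sound: -et when the stem ends in a voiceless consonant (*awurjat*, *jajih*); -buw when the stem ends in a voiced consonant (*jar*, *tudvib*); -ag when the stem ends in a vowel (*ikio*, *mu*).
Since the final sound of *dahir* is /r/ (a voiced consonant), it takes -buw, giving *dahirbuw*.
Since the final sound of *nu* is /u/ (a vowel), it takes -ag, giving *nuag*.
The final sound of *ihit* is /t/, which is a voiceless consonant, so the suffix is -et, giving *ihitet*.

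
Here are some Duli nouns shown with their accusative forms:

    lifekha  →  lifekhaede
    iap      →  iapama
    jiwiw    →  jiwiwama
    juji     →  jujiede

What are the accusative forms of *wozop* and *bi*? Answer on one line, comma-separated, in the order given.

The pattern is consonant vs. vowel: -ama when the stem ends in a consonant (*iap*, *jiwiw*); -ede when the stem ends in a vowel (*lifekha*, *juji*).
*wozop*: final sound = /p/, a consonant → -ama → *wozopama*.
The final sound of *bi* is /i/, which is a vowel, so the suffix is -ede, giving *biede*.

wozopama, biede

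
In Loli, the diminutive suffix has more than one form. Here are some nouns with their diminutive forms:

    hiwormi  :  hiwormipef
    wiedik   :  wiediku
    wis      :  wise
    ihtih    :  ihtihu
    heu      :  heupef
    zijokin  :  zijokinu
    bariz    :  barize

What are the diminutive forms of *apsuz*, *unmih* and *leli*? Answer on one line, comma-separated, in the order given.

Looking at the final sound of each stem: -e when the stem ends in a sibilant (*wis*, *bariz*); -u when the stem ends in a non-sibilant consonant (*wiedik*, *ihtih*, *zijokin*); -pef when the stem ends in a vowel (*hiwormi*, *heu*).
*apsuz*: final sound = /z/, a sibilant → -e → *apsuze*.
*unmih* — final sound /h/ (a non-sibilant consonant) → -u → *unmihu*.
*leli* — final sound /i/ (a vowel) → -pef → *lelipef*.

apsuze, unmihu, lelipef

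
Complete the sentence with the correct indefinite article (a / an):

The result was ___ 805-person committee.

The indefinite article is chosen by the initial *sound* of the following word, not its spelling.
The number *805* is spoken "eight hundred …", beginning with /eɪt/ — a vowel sound.
So the article is *an*: The result was an 805-person committee.

an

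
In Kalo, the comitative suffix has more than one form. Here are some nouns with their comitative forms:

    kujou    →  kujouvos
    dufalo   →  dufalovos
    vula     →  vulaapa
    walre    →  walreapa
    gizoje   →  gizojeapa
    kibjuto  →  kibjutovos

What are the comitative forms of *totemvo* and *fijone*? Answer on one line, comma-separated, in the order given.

totemvovos, fijoneapa

The alternation tracks the last vowel of the stem — -vos when the last vowel of the stem is a rounded vowel (*kujou*, *dufalo*, *kibjuto*); -apa when the last vowel of the stem is an unrounded vowel (*vula*, *walre*, *gizoje*).
*totemvo* — last vowel /o/ (a rounded vowel) → -vos → *totemvovos*.
*fijone*: last vowel = /e/, an unrounded vowel → -apa → *fijoneapa*.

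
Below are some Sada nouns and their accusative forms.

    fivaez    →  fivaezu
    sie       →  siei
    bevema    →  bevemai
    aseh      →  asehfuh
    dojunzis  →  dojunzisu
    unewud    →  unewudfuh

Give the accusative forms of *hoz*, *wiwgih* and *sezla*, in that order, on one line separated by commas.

hozu, wiwgihfuh, sezlai

The pattern is sibilance of the final sound: -u when the stem ends in a sibilant (*fivaez*, *dojunzis*); -fuh when the stem ends in a non-sibilant consonant (*aseh*, *unewud*); -i when the stem ends in a vowel (*sie*, *bevema*).
The final sound of *hoz* is /z/, which is a sibilant, so the suffix is -u, giving *hozu*.
The final sound of *wiwgih* is /h/, which is a non-sibilant consonant, so the suffix is -fuh, giving *wiwgihfuh*.
The final sound of *sezla* is /a/, which is a vowel, so the suffix is -i, giving *sezlai*.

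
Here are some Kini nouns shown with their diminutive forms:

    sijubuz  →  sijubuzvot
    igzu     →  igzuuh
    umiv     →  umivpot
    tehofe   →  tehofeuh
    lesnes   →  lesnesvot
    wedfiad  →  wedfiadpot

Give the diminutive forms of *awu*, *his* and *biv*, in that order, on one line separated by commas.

awuuh, hisvot, bivpot

The alternation tracks the final sound of the stem — -vot when the stem ends in a sibilant (*sijubuz*, *lesnes*); -pot when the stem ends in a non-sibilant consonant (*umiv*, *wedfiad*); -uh when the stem ends in a vowel (*igzu*, *tehofe*).
*awu* — final sound /u/ (a vowel) → -uh → *awuuh*.
*his* — final sound /s/ (a sibilant) → -vot → *hisvot*.
*biv* — final sound /v/ (a non-sibilant consonant) → -pot → *bivpot*.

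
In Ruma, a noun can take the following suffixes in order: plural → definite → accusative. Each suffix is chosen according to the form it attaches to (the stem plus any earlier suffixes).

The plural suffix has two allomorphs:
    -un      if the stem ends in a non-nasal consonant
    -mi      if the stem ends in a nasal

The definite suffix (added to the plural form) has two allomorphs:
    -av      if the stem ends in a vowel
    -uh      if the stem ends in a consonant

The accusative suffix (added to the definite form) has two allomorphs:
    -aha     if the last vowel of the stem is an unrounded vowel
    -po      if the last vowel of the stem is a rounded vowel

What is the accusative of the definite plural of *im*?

immiavaha

*im* — final consonant /m/ (a nasal) → -mi → *immi*.
The plural form *immi* — final sound /i/ (a vowel) → -av → *immiav*.
The last vowel of the definite form *immiav* is /a/, which is an unrounded vowel, so the accusative suffix is -aha, giving *immiavaha*.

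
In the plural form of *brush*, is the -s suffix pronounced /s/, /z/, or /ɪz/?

/ɪz/

The stem *brush* ends in a sibilant (/s, z, ʃ, ʒ, tʃ, dʒ/).
The plural suffix surfaces as /ɪz/ after sibilants, /s/ after other voiceless consonants, and /z/ after other voiced sounds.
So the plural -s on *brush* is pronounced /ɪz/.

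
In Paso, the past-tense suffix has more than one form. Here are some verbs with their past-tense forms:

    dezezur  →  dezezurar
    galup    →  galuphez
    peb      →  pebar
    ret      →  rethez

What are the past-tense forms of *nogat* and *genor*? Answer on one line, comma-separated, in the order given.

Looking at the final consonant of each stem: -hez when the stem ends in a voiceless consonant (*galup*, *ret*); -ar when the stem ends in a voiced consonant (*dezezur*, *peb*).
*nogat* — final consonant /t/ (voiceless) → -hez → *nogathez*.
Since the final consonant of *genor* is /r/ (voiced), it takes -ar, giving *genorar*.

nogathez, genorar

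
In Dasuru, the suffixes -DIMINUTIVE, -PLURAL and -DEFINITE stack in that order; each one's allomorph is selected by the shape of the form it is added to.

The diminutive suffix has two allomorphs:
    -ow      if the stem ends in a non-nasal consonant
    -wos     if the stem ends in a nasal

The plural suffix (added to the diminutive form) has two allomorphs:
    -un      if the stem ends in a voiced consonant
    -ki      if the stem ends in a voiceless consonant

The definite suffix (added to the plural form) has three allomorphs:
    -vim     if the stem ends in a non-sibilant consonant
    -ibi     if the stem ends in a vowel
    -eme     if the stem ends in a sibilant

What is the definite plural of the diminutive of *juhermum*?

The final consonant of *juhermum* is /m/, which is a nasal, so the diminutive suffix is -wos, giving *juhermumwos*.
The diminutive form *juhermumwos*: final consonant = /s/, voiceless → -ki → *juhermumwoski*.
The final sound of the plural form *juhermumwoski* is /i/, which is a vowel, so the definite suffix is -ibi, giving *juhermumwoskiibi*.

juhermumwoskiibi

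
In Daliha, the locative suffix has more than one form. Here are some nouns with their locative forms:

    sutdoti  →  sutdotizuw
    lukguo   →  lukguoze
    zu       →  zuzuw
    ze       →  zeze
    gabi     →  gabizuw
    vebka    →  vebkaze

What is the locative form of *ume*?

Looking at the last vowel of each stem: -zuw when the last vowel of the stem is a high vowel (*sutdoti*, *zu*, *gabi*); -ze when the last vowel of the stem is a non-high vowel (*lukguo*, *ze*, *vebka*).
*ume* — last vowel /e/ (a non-high vowel) → -ze → *umeze*.

umeze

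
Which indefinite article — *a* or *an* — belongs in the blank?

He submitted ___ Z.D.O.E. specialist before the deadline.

a

The indefinite article is chosen by the initial *sound* of the following word, not its spelling.
The initialism *Z.D.O.E.* is read letter by letter; the first letter, Z, is pronounced /ziː/, which begins with a consonant sound.
So the article is *a*: He submitted a Z.D.O.E. specialist before the deadline.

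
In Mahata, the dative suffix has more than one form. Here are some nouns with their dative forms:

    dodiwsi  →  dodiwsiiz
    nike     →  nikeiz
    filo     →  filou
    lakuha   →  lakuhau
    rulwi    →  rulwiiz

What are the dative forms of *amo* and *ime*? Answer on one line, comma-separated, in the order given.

amou, imeiz

Looking at the last vowel of each stem: -iz when the last vowel of the stem is a front vowel (*dodiwsi*, *nike*, *rulwi*); -u when the last vowel of the stem is a back vowel (*filo*, *lakuha*).
Since the last vowel of *amo* is /o/ (a back vowel), it takes -u, giving *amou*.
*ime*: last vowel = /e/, a front vowel → -iz → *imeiz*.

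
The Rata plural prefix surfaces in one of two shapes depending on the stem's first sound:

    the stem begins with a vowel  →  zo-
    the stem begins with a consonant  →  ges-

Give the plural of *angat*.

*angat* — first sound /a/ (a vowel) → zo- → *zoangat*.

zoangat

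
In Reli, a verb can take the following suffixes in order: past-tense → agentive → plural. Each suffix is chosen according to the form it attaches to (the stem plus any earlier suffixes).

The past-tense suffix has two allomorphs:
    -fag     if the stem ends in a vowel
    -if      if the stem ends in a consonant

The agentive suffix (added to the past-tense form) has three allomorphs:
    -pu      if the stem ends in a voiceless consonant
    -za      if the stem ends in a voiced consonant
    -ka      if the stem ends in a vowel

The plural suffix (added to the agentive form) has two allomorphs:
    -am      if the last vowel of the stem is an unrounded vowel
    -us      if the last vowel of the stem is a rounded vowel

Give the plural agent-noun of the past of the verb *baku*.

bakufagzaam

*baku*: final sound = /u/, a vowel → -fag → *bakufag*.
The past-tense form *bakufag* — final sound /g/ (a voiced consonant) → -za → *bakufagza*.
The last vowel of the agentive form *bakufagza* is /a/, which is an unrounded vowel, so the plural suffix is -am, giving *bakufagzaam*.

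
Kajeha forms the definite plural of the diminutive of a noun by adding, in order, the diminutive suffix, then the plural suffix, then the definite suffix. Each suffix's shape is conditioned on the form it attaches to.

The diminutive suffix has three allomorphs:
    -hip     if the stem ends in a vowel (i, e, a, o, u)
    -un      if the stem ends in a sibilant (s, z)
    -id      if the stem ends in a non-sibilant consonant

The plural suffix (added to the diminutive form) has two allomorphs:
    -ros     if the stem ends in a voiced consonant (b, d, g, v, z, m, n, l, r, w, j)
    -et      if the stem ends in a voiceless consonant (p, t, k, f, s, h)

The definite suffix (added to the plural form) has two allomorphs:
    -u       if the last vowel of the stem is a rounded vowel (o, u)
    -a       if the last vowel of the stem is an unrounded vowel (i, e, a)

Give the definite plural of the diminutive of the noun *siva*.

Since the final sound of *siva* is /a/ (a vowel), it takes -hip, giving *sivahip*.
The diminutive form *sivahip*: final consonant = /p/, voiceless → -et → *sivahipet*.
Since the last vowel of the plural form *sivahipet* is /e/ (an unrounded vowel), it takes -a, giving *sivahipeta*.

sivahipeta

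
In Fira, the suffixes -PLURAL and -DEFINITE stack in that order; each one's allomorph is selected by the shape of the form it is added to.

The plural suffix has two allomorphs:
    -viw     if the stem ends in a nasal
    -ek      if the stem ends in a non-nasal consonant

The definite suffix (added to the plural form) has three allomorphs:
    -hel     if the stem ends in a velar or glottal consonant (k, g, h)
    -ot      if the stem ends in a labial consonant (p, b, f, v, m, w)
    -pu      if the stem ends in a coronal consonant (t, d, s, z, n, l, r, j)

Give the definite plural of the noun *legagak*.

legagakekhel

Since the final consonant of *legagak* is /k/ (non-nasal), it takes -ek, giving *legagakek*.
The final consonant of the plural form *legagakek* is /k/, which is velar/glottal, so the definite suffix is -hel, giving *legagakekhel*.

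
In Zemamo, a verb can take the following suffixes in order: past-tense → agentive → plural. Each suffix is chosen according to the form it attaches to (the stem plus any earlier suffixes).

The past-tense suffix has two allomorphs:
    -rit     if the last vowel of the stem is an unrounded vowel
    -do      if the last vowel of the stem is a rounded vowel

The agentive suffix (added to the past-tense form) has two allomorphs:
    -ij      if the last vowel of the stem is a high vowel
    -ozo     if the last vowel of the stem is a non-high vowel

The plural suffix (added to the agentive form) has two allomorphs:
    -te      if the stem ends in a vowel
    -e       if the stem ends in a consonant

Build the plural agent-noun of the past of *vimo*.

vimodoozote

Since the last vowel of *vimo* is /o/ (a rounded vowel), it takes -do, giving *vimodo*.
The past-tense form *vimodo* — last vowel /o/ (a non-high vowel) → -ozo → *vimodoozo*.
Since the final sound of the agentive form *vimodoozo* is /o/ (a vowel), it takes -te, giving *vimodoozote*.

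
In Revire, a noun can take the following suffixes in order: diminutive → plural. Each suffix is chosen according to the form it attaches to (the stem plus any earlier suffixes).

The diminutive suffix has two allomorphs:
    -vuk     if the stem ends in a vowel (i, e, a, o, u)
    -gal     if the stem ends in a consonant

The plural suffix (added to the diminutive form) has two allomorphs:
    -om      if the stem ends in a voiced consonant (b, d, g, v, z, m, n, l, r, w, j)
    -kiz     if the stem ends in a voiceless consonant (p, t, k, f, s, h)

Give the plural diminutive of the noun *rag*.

raggalom

The final sound of *rag* is /g/, which is a consonant, so the diminutive suffix is -gal, giving *raggal*.
The diminutive form *raggal*: final consonant = /l/, voiced → -om → *raggalom*.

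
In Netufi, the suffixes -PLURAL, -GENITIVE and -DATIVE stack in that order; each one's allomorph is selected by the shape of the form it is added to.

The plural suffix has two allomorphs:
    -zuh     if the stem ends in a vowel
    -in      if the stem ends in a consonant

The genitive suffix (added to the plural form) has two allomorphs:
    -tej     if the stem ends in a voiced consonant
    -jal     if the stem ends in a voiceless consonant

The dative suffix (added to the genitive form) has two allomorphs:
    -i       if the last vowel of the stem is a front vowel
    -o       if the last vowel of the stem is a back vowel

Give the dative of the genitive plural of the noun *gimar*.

gimarinteji

*gimar* — final sound /r/ (a consonant) → -in → *gimarin*.
Since the final consonant of the plural form *gimarin* is /n/ (voiced), it takes -tej, giving *gimarintej*.
Since the last vowel of the genitive form *gimarintej* is /e/ (a front vowel), it takes -i, giving *gimarinteji*.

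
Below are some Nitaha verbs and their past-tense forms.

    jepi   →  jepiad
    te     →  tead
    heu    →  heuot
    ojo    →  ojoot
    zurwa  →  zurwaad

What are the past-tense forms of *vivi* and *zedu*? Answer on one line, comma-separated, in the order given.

viviad, zeduot

The pattern is rounding harmony: -ot when the last vowel of the stem is a rounded vowel (*heu*, *ojo*); -ad when the last vowel of the stem is an unrounded vowel (*jepi*, *te*, *zurwa*).
Since the last vowel of *vivi* is /i/ (an unrounded vowel), it takes -ad, giving *viviad*.
*zedu* — last vowel /u/ (a rounded vowel) → -ot → *zeduot*.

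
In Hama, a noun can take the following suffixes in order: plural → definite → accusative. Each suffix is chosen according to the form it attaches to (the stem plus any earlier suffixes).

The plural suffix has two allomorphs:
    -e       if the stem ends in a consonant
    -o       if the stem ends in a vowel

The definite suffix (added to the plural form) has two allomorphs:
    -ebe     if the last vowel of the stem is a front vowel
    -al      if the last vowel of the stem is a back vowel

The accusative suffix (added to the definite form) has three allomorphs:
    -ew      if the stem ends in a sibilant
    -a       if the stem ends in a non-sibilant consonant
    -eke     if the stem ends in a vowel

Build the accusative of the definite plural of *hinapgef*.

*hinapgef* — final sound /f/ (a consonant) → -e → *hinapgefe*.
Since the last vowel of the plural form *hinapgefe* is /e/ (a front vowel), it takes -ebe, giving *hinapgefeebe*.
The definite form *hinapgefeebe*: final sound = /e/, a vowel → -eke → *hinapgefeebeeke*.

hinapgefeebeeke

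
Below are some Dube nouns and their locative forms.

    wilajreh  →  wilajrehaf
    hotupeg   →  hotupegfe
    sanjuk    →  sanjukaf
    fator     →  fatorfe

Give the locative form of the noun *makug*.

The suffix is conditioned by the final consonant: -af when the stem ends in a voiceless consonant (*wilajreh*, *sanjuk*); -fe when the stem ends in a voiced consonant (*hotupeg*, *fator*).
Since the final consonant of *makug* is /g/ (voiced), it takes -fe, giving *makugfe*.

makugfe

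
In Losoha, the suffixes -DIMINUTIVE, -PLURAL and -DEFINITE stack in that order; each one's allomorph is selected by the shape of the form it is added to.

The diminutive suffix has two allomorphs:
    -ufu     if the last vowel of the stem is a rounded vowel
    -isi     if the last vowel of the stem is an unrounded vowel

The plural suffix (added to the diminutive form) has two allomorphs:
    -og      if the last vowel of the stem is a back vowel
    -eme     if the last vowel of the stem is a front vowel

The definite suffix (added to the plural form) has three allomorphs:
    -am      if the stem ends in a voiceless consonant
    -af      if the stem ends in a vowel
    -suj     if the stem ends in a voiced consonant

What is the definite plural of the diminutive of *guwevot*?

*guwevot*: last vowel = /o/, a rounded vowel → -ufu → *guwevotufu*.
The last vowel of the diminutive form *guwevotufu* is /u/, which is a back vowel, so the plural suffix is -og, giving *guwevotufuog*.
The plural form *guwevotufuog*: final sound = /g/, a voiced consonant → -suj → *guwevotufuogsuj*.

guwevotufuogsuj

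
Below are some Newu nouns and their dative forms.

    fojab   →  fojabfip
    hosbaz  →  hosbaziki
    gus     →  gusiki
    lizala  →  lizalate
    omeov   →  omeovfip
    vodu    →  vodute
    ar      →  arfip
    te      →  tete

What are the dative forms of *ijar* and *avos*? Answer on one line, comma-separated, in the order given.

ijarfip, avosiki

The suffix is conditioned by the final sound: -iki when the stem ends in a sibilant (*hosbaz*, *gus*); -fip when the stem ends in a non-sibilant consonant (*fojab*, *omeov*, *ar*); -te when the stem ends in a vowel (*lizala*, *vodu*, *te*).
The final sound of *ijar* is /r/, which is a non-sibilant consonant, so the suffix is -fip, giving *ijarfip*.
Since the final sound of *avos* is /s/ (a sibilant), it takes -iki, giving *avosiki*.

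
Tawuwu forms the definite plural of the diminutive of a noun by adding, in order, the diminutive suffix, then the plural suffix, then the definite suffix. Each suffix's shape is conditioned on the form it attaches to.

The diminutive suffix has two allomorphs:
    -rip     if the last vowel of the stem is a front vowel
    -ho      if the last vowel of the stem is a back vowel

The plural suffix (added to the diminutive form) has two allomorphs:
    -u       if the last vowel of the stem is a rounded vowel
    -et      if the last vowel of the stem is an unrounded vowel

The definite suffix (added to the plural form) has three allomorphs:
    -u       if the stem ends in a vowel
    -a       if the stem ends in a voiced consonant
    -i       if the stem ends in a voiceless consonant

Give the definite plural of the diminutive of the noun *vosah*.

The last vowel of *vosah* is /a/, which is a back vowel, so the diminutive suffix is -ho, giving *vosahho*.
Since the last vowel of the diminutive form *vosahho* is /o/ (a rounded vowel), it takes -u, giving *vosahhou*.
The plural form *vosahhou* — final sound /u/ (a vowel) → -u → *vosahhouu*.

vosahhouu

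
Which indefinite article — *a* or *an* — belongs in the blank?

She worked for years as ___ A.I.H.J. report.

The indefinite article is chosen by the initial *sound* of the following word, not its spelling.
The initialism *A.I.H.J.* is read letter by letter; the first letter, A, is pronounced /eɪ/, which begins with a vowel sound.
So the article is *an*: She worked for years as an A.I.H.J. report.

an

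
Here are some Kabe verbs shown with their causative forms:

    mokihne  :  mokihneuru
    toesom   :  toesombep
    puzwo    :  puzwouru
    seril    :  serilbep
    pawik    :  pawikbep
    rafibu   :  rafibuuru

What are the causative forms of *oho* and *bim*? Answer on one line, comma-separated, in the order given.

The alternation tracks the final sound of the stem — -bep when the stem ends in a consonant (*toesom*, *seril*, *pawik*); -uru when the stem ends in a vowel (*mokihne*, *puzwo*, *rafibu*).
The final sound of *oho* is /o/, which is a vowel, so the suffix is -uru, giving *ohouru*.
The final sound of *bim* is /m/, which is a consonant, so the suffix is -bep, giving *bimbep*.

ohouru, bimbep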